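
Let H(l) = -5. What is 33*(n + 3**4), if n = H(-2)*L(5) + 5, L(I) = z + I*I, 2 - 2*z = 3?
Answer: -2409/2 ≈ -1204.5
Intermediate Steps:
z = -1/2 (z = 1 - 1/2*3 = 1 - 3/2 = -1/2 ≈ -0.50000)
L(I) = -1/2 + I**2 (L(I) = -1/2 + I*I = -1/2 + I**2)
n = -235/2 (n = -5*(-1/2 + 5**2) + 5 = -5*(-1/2 + 25) + 5 = -5*49/2 + 5 = -245/2 + 5 = -235/2 ≈ -117.50)
33*(n + 3**4) = 33*(-235/2 + 3**4) = 33*(-235/2 + 81) = 33*(-73/2) = -2409/2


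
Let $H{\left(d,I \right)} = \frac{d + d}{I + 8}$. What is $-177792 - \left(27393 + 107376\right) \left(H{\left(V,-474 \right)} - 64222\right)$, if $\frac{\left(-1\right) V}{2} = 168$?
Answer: $\frac{2016559681374}{233} \approx 8.6548 \cdot 10^{9}$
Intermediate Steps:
$V = -336$ ($V = \left(-2\right) 168 = -336$)
$H{\left(d,I \right)} = \frac{2 d}{8 + I}$
$-177792 - \left(27393 + 107376\right) \left(H{\left(V,-474 \right)} - 64222\right) = -177792 - \left(27393 + 107376\right) \left(2 \left(-336\right) \frac{1}{8 - 474} - 64222\right) = -177792 - 134769 \left(2 \left(-336\right) \frac{1}{-466} - 64222\right) = -177792 - 134769 \left(2 \left(-336\right) \left(- \frac{1}{466}\right) - 64222\right) = -177792 - 134769 \left(\frac{336}{233} - 64222\right) = -177792 - 134769 \left(- \frac{14963390}{233}\right) = -177792 - - \frac{2016601106910}{233} = -177792 + \frac{2016601106910}{233} = \frac{2016559681374}{233}$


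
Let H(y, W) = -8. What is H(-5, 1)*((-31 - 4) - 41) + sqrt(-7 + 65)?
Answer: 608 + sqrt(58) ≈ 615.62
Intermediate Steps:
H(-5, 1)*((-31 - 4) - 41) + sqrt(-7 + 65) = -8*((-31 - 4) - 41) + sqrt(-7 + 65) = -8*(-35 - 41) + sqrt(58) = -8*(-76) + sqrt(58) = 608 + sqrt(58)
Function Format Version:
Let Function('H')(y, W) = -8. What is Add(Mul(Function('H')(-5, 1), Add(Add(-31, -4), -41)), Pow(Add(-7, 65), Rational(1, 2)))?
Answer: Add(608, Pow(58, Rational(1, 2))) ≈ 615.62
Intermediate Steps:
Add(Mul(Function('H')(-5, 1), Add(Add(-31, -4), -41)), Pow(Add(-7, 65), Rational(1, 2))) = Add(Mul(-8, Add(Add(-31, -4), -41)), Pow(Add(-7, 65), Rational(1, 2))) = Add(Mul(-8, Add(-35, -41)), Pow(58, Rational(1, 2))) = Add(Mul(-8, -76), Pow(58, Rational(1, 2))) = Add(608, Pow(58, Rational(1, 2)))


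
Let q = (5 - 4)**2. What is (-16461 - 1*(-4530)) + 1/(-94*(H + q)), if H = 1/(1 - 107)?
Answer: -58879538/4935 ≈ -11931.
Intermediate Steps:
q = 1 (q = 1**2 = 1)
H = -1/106 (H = 1/(-106) = -1/106 ≈ -0.0094340)
(-16461 - 1*(-4530)) + 1/(-94*(H + q)) = (-16461 - 1*(-4530)) + 1/(-94*(-1/106 + 1)) = (-16461 + 4530) + 1/(-94*105/106) = -11931 + 1/(-4935/53) = -11931 - 53/4935 = -58879538/4935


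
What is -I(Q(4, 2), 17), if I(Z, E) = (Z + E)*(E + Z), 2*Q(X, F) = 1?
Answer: -1225/4 ≈ -306.25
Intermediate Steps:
Q(X, F) = ½ (Q(X, F) = (½)*1 = ½)
I(Z, E) = (E + Z)² (I(Z, E) = (E + Z)*(E + Z) = (E + Z)²)
-I(Q(4, 2), 17) = -(17 + ½)² = -(35/2)² = -1*1225/4 = -1225/4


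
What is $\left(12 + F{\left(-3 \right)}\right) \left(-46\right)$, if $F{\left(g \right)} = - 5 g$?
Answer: $-1242$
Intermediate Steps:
$\left(12 + F{\left(-3 \right)}\right) \left(-46\right) = \left(12 - -15\right) \left(-46\right) = \left(12 + 15\right) \left(-46\right) = 27 \left(-46\right) = -1242$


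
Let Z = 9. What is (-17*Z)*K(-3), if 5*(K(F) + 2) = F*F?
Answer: 153/5 ≈ 30.600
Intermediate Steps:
K(F) = -2 + F²/5 (K(F) = -2 + (F*F)/5 = -2 + F²/5)
(-17*Z)*K(-3) = (-17*9)*(-2 + (⅕)*(-3)²) = -153*(-2 + (⅕)*9) = -153*(-2 + 9/5) = -153*(-⅕) = 153/5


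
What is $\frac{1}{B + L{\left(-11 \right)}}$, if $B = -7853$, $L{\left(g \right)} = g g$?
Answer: $- \frac{1}{7732} \approx -0.00012933$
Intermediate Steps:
$L{\left(g \right)} = g^{2}$
$\frac{1}{B + L{\left(-11 \right)}} = \frac{1}{-7853 + \left(-11\right)^{2}} = \frac{1}{-7853 + 121} = \frac{1}{-7732} = - \frac{1}{7732}$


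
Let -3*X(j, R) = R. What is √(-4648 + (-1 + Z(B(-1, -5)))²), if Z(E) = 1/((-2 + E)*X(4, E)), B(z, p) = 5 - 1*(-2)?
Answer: 18*I*√17569/35 ≈ 68.168*I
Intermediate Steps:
X(j, R) = -R/3
B(z, p) = 7 (B(z, p) = 5 + 2 = 7)
Z(E) = -3/(E*(-2 + E)) (Z(E) = 1/((-2 + E)*((-E/3))) = (-3/E)/(-2 + E) = -3/(E*(-2 + E)))
√(-4648 + (-1 + Z(B(-1, -5)))²) = √(-4648 + (-1 - 3/(7*(-2 + 7)))²) = √(-4648 + (-1 - 3*⅐/5)²) = √(-4648 + (-1 - 3*⅐*⅕)²) = √(-4648 + (-1 - 3/35)²) = √(-4648 + (-38/35)²) = √(-4648 + 1444/1225) = √(-5692356/1225) = 18*I*√17569/35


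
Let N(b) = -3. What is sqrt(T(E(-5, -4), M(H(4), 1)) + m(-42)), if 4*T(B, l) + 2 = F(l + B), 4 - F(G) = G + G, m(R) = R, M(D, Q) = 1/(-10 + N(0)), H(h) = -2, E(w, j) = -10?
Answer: I*sqrt(6162)/13 ≈ 6.0383*I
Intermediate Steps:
M(D, Q) = -1/13 (M(D, Q) = 1/(-10 - 3) = 1/(-13) = -1/13)
F(G) = 4 - 2*G (F(G) = 4 - (G + G) = 4 - 2*G)
T(B, l) = 1/2 - B/2 - l/2 (T(B, l) = -1/2 + (4 - 2*(l + B))/4 = -1/2 + (4 - 2*(B + l))/4 = -1/2 + (4 + (-2*B - 2*l))/4 = -1/2 + (4 - 2*B - 2*l)/4 = -1/2 + (1 - B/2 - l/2) = 1/2 - B/2 - l/2)
sqrt(T(E(-5, -4), M(H(4), 1)) + m(-42)) = sqrt((1/2 - 1/2*(-10) - 1/2*(-1/13)) - 42) = sqrt((1/2 + 5 + 1/26) - 42) = sqrt(72/13 - 42) = sqrt(-474/13) = I*sqrt(6162)/13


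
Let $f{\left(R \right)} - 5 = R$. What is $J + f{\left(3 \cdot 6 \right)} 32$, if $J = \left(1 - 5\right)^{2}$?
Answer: $752$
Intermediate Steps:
$f{\left(R \right)} = 5 + R$
$J = 16$ ($J = \left(-4\right)^{2} = 16$)
$J + f{\left(3 \cdot 6 \right)} 32 = 16 + \left(5 + 3 \cdot 6\right) 32 = 16 + \left(5 + 18\right) 32 = 16 + 23 \cdot 32 = 16 + 736 = 752$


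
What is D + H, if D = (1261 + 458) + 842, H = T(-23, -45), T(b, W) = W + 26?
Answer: 2542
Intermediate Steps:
T(b, W) = 26 + W
H = -19 (H = 26 - 45 = -19)
D = 2561 (D = 1719 + 842 = 2561)
D + H = 2561 - 19 = 2542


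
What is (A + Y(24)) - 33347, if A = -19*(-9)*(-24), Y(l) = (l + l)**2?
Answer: -35147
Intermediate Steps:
Y(l) = 4*l**2 (Y(l) = (2*l)**2 = 4*l**2)
A = -4104 (A = 171*(-24) = -4104)
(A + Y(24)) - 33347 = (-4104 + 4*24**2) - 33347 = (-4104 + 4*576) - 33347 = (-4104 + 2304) - 33347 = -1800 - 33347 = -35147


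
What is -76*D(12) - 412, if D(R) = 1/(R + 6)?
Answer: -3746/9 ≈ -416.22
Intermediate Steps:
D(R) = 1/(6 + R)
-76*D(12) - 412 = -76/(6 + 12) - 412 = -76/18 - 412 = -76*1/18 - 412 = -38/9 - 412 = -3746/9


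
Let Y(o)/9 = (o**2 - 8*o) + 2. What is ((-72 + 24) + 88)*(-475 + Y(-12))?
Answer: 68120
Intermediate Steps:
Y(o) = 18 - 72*o + 9*o**2 (Y(o) = 9*((o**2 - 8*o) + 2) = 9*(2 + o**2 - 8*o) = 18 - 72*o + 9*o**2)
((-72 + 24) + 88)*(-475 + Y(-12)) = ((-72 + 24) + 88)*(-475 + (18 - 72*(-12) + 9*(-12)**2)) = (-48 + 88)*(-475 + (18 + 864 + 9*144)) = 40*(-475 + (18 + 864 + 1296)) = 40*(-475 + 2178) = 40*1703 = 68120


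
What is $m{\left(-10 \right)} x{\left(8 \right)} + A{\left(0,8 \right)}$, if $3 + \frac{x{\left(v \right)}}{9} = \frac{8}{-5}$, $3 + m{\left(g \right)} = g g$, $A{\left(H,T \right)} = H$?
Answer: $- \frac{20079}{5} \approx -4015.8$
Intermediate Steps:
$m{\left(g \right)} = -3 + g^{2}$ ($m{\left(g \right)} = -3 + g g = -3 + g^{2}$)
$x{\left(v \right)} = - \frac{207}{5}$ ($x{\left(v \right)} = -27 + 9 \frac{8}{-5} = -27 + 9 \cdot 8 \left(- \frac{1}{5}\right) = -27 + 9 \left(- \frac{8}{5}\right) = -27 - \frac{72}{5} = - \frac{207}{5}$)
$m{\left(-10 \right)} x{\left(8 \right)} + A{\left(0,8 \right)} = \left(-3 + \left(-10\right)^{2}\right) \left(- \frac{207}{5}\right) + 0 = \left(-3 + 100\right) \left(- \frac{207}{5}\right) + 0 = 97 \left(- \frac{207}{5}\right) + 0 = - \frac{20079}{5} + 0 = - \frac{20079}{5}$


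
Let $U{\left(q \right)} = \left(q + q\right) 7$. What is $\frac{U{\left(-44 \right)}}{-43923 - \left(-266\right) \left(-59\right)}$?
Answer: $\frac{616}{59617} \approx 0.010333$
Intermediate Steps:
$U{\left(q \right)} = 14 q$ ($U{\left(q \right)} = 2 q 7 = 14 q$)
$\frac{U{\left(-44 \right)}}{-43923 - \left(-266\right) \left(-59\right)} = \frac{14 \left(-44\right)}{-43923 - \left(-266\right) \left(-59\right)} = - \frac{616}{-43923 - 15694} = - \frac{616}{-59617} = \left(-616\right) \left(- \frac{1}{59617}\right) = \frac{616}{59617}$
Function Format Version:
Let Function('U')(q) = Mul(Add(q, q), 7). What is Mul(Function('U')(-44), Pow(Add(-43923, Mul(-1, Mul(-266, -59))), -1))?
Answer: Rational(616, 59617) ≈ 0.010333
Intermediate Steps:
Function('U')(q) = Mul(14, q) (Function('U')(q) = Mul(Mul(2, q), 7) = Mul(14, q))
Mul(Function('U')(-44), Pow(Add(-43923, Mul(-1, Mul(-266, -59))), -1)) = Mul(Mul(14, -44), Pow(Add(-43923, Mul(-1, Mul(-266, -59))), -1)) = Mul(-616, Pow(Add(-43923, Mul(-1, 15694)), -1)) = Mul(-616, Pow(Add(-43923, -15694), -1)) = Mul(-616, Pow(-59617, -1)) = Mul(-616, Rational(-1, 59617)) = Rational(616, 59617)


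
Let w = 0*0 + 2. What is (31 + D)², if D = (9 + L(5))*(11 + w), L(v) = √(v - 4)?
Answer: 25921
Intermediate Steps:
w = 2 (w = 0 + 2 = 2)
L(v) = √(-4 + v)
D = 130 (D = (9 + √(-4 + 5))*(11 + 2) = (9 + √1)*13 = (9 + 1)*13 = 10*13 = 130)
(31 + D)² = (31 + 130)² = 161² = 25921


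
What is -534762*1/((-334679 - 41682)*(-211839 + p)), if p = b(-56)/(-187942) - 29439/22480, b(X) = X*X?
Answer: -1129667655396960/168423778289511774469 ≈ -6.7073e-6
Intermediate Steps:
b(X) = X²
p = -2801660909/2112468080 (p = (-56)²/(-187942) - 29439/22480 = 3136*(-1/187942) - 29439*1/22480 = -1568/93971 - 29439/22480 = -2801660909/2112468080 ≈ -1.3263)
-534762*1/((-334679 - 41682)*(-211839 + p)) = -534762*1/((-334679 - 41682)*(-211839 - 2801660909/2112468080)) = -534762/((-376361*(-447505927260029/2112468080))) = -534762/168423778289511774469/2112468080 = -534762*2112468080/168423778289511774469 = -1129667655396960/168423778289511774469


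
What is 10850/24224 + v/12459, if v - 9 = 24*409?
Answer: 62196825/50301136 ≈ 1.2365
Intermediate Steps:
v = 9825 (v = 9 + 24*409 = 9 + 9816 = 9825)
10850/24224 + v/12459 = 10850/24224 + 9825/12459 = 10850*(1/24224) + 9825*(1/12459) = 5425/12112 + 3275/4153 = 62196825/50301136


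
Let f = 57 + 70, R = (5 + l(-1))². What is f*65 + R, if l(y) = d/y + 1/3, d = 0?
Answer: 74551/9 ≈ 8283.4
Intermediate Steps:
l(y) = ⅓ (l(y) = 0/y + 1/3 = 0 + 1*(⅓) = 0 + ⅓ = ⅓)
R = 256/9 (R = (5 + ⅓)² = (16/3)² = 256/9 ≈ 28.444)
f = 127
f*65 + R = 127*65 + 256/9 = 8255 + 256/9 = 74551/9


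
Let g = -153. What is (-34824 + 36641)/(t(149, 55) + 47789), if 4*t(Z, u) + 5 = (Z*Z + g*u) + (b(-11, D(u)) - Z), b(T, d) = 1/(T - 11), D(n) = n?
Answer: 159896/4505335 ≈ 0.035490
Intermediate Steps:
b(T, d) = 1/(-11 + T)
t(Z, u) = -111/88 - 153*u/4 - Z/4 + Z**2/4 (t(Z, u) = -5/4 + ((Z*Z - 153*u) + (1/(-11 - 11) - Z))/4 = -5/4 + ((Z**2 - 153*u) + (1/(-22) - Z))/4 = -5/4 + ((Z**2 - 153*u) + (-1/22 - Z))/4 = -5/4 + (-1/22 + Z**2 - Z - 153*u)/4 = -5/4 + (-1/88 - 153*u/4 - Z/4 + Z**2/4) = -111/88 - 153*u/4 - Z/4 + Z**2/4)
(-34824 + 36641)/(t(149, 55) + 47789) = (-34824 + 36641)/((-111/88 - 153/4*55 - 1/4*149 + (1/4)*149**2) + 47789) = 1817/((-111/88 - 8415/4 - 149/4 + (1/4)*22201) + 47789) = 1817/((-111/88 - 8415/4 - 149/4 + 22201/4) + 47789) = 1817/(299903/88 + 47789) = 1817/(4505335/88) = 1817*(88/4505335) = 159896/4505335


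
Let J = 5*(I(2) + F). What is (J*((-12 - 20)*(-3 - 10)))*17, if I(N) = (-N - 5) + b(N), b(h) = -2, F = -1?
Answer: -353600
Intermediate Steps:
I(N) = -7 - N (I(N) = (-N - 5) - 2 = (-5 - N) - 2 = -7 - N)
J = -50 (J = 5*((-7 - 1*2) - 1) = 5*((-7 - 2) - 1) = 5*(-9 - 1) = 5*(-10) = -50)
(J*((-12 - 20)*(-3 - 10)))*17 = -50*(-12 - 20)*(-3 - 10)*17 = -(-1600)*(-13)*17 = -50*416*17 = -20800*17 = -353600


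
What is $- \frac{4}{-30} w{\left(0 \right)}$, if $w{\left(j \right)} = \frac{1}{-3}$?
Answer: $- \frac{2}{45} \approx -0.044444$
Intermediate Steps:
$w{\left(j \right)} = - \frac{1}{3}$
$- \frac{4}{-30} w{\left(0 \right)} = - \frac{4}{-30} \left(- \frac{1}{3}\right) = \left(-4\right) \left(- \frac{1}{30}\right) \left(- \frac{1}{3}\right) = \frac{2}{15} \left(- \frac{1}{3}\right) = - \frac{2}{45}$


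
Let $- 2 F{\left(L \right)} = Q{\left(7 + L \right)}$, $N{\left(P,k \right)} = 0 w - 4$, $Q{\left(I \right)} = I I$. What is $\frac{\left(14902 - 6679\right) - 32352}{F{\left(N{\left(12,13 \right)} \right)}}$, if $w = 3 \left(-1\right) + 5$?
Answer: $5362$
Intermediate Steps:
$w = 2$ ($w = -3 + 5 = 2$)
$Q{\left(I \right)} = I^{2}$
$N{\left(P,k \right)} = -4$ ($N{\left(P,k \right)} = 0 \cdot 2 - 4 = 0 - 4 = -4$)
$F{\left(L \right)} = - \frac{\left(7 + L\right)^{2}}{2}$
$\frac{\left(14902 - 6679\right) - 32352}{F{\left(N{\left(12,13 \right)} \right)}} = \frac{\left(14902 - 6679\right) - 32352}{\left(- \frac{1}{2}\right) \left(7 - 4\right)^{2}} = \frac{8223 - 32352}{\left(- \frac{1}{2}\right) 3^{2}} = - \frac{24129}{\left(- \frac{1}{2}\right) 9} = - \frac{24129}{- \frac{9}{2}} = \left(-24129\right) \left(- \frac{2}{9}\right) = 5362$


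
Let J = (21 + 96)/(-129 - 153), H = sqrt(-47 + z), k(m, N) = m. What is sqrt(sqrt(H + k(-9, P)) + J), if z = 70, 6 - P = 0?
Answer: sqrt(-3666 + 8836*sqrt(-9 + sqrt(23)))/94 ≈ 0.91572 + 1.1196*I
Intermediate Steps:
P = 6 (P = 6 - 1*0 = 6 + 0 = 6)
H = sqrt(23) (H = sqrt(-47 + 70) = sqrt(23) ≈ 4.7958)
J = -39/94 (J = 117/(-282) = 117*(-1/282) = -39/94 ≈ -0.41489)
sqrt(sqrt(H + k(-9, P)) + J) = sqrt(sqrt(sqrt(23) - 9) - 39/94) = sqrt(sqrt(-9 + sqrt(23)) - 39/94) = sqrt(-39/94 + sqrt(-9 + sqrt(23)))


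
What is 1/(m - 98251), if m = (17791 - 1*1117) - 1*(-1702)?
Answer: -1/79875 ≈ -1.2520e-5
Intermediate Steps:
m = 18376 (m = (17791 - 1117) + 1702 = 16674 + 1702 = 18376)
1/(m - 98251) = 1/(18376 - 98251) = 1/(-79875) = -1/79875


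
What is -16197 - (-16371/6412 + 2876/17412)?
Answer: -452014876157/27911436 ≈ -16195.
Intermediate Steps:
-16197 - (-16371/6412 + 2876/17412) = -16197 - (-16371*1/6412 + 2876*(1/17412)) = -16197 - (-16371/6412 + 719/4353) = -16197 - 1*(-66652735/27911436) = -16197 + 66652735/27911436 = -452014876157/27911436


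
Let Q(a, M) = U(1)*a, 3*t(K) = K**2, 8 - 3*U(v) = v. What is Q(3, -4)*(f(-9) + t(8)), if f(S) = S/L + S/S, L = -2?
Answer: 1127/6 ≈ 187.83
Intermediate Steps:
U(v) = 8/3 - v/3
t(K) = K**2/3
Q(a, M) = 7*a/3 (Q(a, M) = (8/3 - 1/3*1)*a = (8/3 - 1/3)*a = 7*a/3)
f(S) = 1 - S/2 (f(S) = S/(-2) + S/S = S*(-1/2) + 1 = -S/2 + 1 = 1 - S/2)
Q(3, -4)*(f(-9) + t(8)) = ((7/3)*3)*((1 - 1/2*(-9)) + (1/3)*8**2) = 7*((1 + 9/2) + (1/3)*64) = 7*(11/2 + 64/3) = 7*(161/6) = 1127/6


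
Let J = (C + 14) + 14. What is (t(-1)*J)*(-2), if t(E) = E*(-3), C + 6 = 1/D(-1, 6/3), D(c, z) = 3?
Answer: -134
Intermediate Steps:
C = -17/3 (C = -6 + 1/3 = -6 + ⅓ = -17/3 ≈ -5.6667)
t(E) = -3*E
J = 67/3 (J = (-17/3 + 14) + 14 = 25/3 + 14 = 67/3 ≈ 22.333)
(t(-1)*J)*(-2) = (-3*(-1)*(67/3))*(-2) = (3*(67/3))*(-2) = 67*(-2) = -134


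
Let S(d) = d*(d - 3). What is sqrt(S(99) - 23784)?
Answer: 2*I*sqrt(3570) ≈ 119.5*I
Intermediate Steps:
S(d) = d*(-3 + d)
sqrt(S(99) - 23784) = sqrt(99*(-3 + 99) - 23784) = sqrt(99*96 - 23784) = sqrt(9504 - 23784) = sqrt(-14280) = 2*I*sqrt(3570)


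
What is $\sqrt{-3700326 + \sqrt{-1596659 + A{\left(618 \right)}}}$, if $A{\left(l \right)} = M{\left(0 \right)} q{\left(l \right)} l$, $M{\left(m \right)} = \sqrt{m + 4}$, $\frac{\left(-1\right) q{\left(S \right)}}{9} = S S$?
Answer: $\sqrt{-3700326 + i \sqrt{4250119235}} \approx 16.94 + 1923.7 i$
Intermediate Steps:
$q{\left(S \right)} = - 9 S^{2}$ ($q{\left(S \right)} = - 9 S S = - 9 S^{2}$)
$M{\left(m \right)} = \sqrt{4 + m}$
$A{\left(l \right)} = - 18 l^{3}$ ($A{\left(l \right)} = \sqrt{4 + 0} \left(- 9 l^{2}\right) l = \sqrt{4} \left(- 9 l^{2}\right) l = 2 \left(- 9 l^{2}\right) l = - 18 l^{2} l = - 18 l^{3}$)
$\sqrt{-3700326 + \sqrt{-1596659 + A{\left(618 \right)}}} = \sqrt{-3700326 + \sqrt{-1596659 - 18 \cdot 618^{3}}} = \sqrt{-3700326 + \sqrt{-1596659 - 4248522576}} = \sqrt{-3700326 + \sqrt{-4250119235}} = \sqrt{-3700326 + i \sqrt{4250119235}}$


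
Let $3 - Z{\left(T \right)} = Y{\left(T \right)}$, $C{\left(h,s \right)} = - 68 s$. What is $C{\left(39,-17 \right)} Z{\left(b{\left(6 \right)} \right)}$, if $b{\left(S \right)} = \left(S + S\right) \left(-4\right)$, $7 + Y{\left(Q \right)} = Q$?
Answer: $67048$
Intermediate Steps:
$Y{\left(Q \right)} = -7 + Q$
$b{\left(S \right)} = - 8 S$ ($b{\left(S \right)} = 2 S \left(-4\right) = - 8 S$)
$Z{\left(T \right)} = 10 - T$ ($Z{\left(T \right)} = 3 - \left(-7 + T\right) = 10 - T$)
$C{\left(39,-17 \right)} Z{\left(b{\left(6 \right)} \right)} = \left(-68\right) \left(-17\right) \left(10 - \left(-8\right) 6\right) = 1156 \left(10 - -48\right) = 1156 \left(10 + 48\right) = 1156 \cdot 58 = 67048$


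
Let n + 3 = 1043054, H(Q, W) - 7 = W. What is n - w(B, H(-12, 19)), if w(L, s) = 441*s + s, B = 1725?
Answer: 1031559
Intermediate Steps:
H(Q, W) = 7 + W
n = 1043051 (n = -3 + 1043054 = 1043051)
w(L, s) = 442*s
n - w(B, H(-12, 19)) = 1043051 - 442*(7 + 19) = 1043051 - 442*26 = 1043051 - 1*11492 = 1043051 - 11492 = 1031559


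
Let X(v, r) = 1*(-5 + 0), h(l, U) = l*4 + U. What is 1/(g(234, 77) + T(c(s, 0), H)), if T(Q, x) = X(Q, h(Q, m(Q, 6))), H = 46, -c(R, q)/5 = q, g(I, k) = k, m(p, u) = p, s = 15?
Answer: 1/72 ≈ 0.013889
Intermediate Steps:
c(R, q) = -5*q
h(l, U) = U + 4*l (h(l, U) = 4*l + U = U + 4*l)
X(v, r) = -5 (X(v, r) = 1*(-5) = -5)
T(Q, x) = -5
1/(g(234, 77) + T(c(s, 0), H)) = 1/(77 - 5) = 1/72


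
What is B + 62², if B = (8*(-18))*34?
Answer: -1052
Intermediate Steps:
B = -4896 (B = -144*34 = -4896)
B + 62² = -4896 + 62² = -4896 + 3844 = -1052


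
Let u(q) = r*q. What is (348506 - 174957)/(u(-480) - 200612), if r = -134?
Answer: -173549/136292 ≈ -1.2734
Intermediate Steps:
u(q) = -134*q
(348506 - 174957)/(u(-480) - 200612) = (348506 - 174957)/(-134*(-480) - 200612) = 173549/(64320 - 200612) = 173549/(-136292) = 173549*(-1/136292) = -173549/136292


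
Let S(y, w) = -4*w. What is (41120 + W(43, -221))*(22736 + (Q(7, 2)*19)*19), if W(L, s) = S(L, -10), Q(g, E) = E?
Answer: 965531280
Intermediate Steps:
W(L, s) = 40 (W(L, s) = -4*(-10) = 40)
(41120 + W(43, -221))*(22736 + (Q(7, 2)*19)*19) = (41120 + 40)*(22736 + (2*19)*19) = 41160*(22736 + 38*19) = 41160*(22736 + 722) = 41160*23458 = 965531280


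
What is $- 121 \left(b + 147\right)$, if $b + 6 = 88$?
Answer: $-27709$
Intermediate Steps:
$b = 82$ ($b = -6 + 88 = 82$)
$- 121 \left(b + 147\right) = - 121 \left(82 + 147\right) = \left(-121\right) 229 = -27709$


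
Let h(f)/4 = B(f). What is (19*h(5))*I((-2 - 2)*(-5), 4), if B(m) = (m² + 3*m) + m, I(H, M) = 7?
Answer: 23940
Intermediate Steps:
B(m) = m² + 4*m
h(f) = 4*f*(4 + f) (h(f) = 4*(f*(4 + f)) = 4*f*(4 + f))
(19*h(5))*I((-2 - 2)*(-5), 4) = (19*(4*5*(4 + 5)))*7 = (19*(4*5*9))*7 = (19*180)*7 = 3420*7 = 23940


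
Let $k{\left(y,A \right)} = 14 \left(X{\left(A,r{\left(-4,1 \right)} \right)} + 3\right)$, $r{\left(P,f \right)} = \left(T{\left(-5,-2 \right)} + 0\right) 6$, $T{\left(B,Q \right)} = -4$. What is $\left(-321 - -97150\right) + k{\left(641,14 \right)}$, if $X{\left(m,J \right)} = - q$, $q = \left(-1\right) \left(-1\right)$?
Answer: $96857$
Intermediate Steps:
$q = 1$
$r{\left(P,f \right)} = -24$ ($r{\left(P,f \right)} = \left(-4 + 0\right) 6 = \left(-4\right) 6 = -24$)
$X{\left(m,J \right)} = -1$ ($X{\left(m,J \right)} = \left(-1\right) 1 = -1$)
$k{\left(y,A \right)} = 28$ ($k{\left(y,A \right)} = 14 \left(-1 + 3\right) = 14 \cdot 2 = 28$)
$\left(-321 - -97150\right) + k{\left(641,14 \right)} = \left(-321 - -97150\right) + 28 = \left(-321 + 97150\right) + 28 = 96829 + 28 = 96857$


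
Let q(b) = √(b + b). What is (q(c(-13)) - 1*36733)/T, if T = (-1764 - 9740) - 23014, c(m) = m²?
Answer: 36733/34518 - 13*√2/34518 ≈ 1.0636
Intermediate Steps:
q(b) = √2*√b (q(b) = √(2*b) = √2*√b)
T = -34518 (T = -11504 - 23014 = -34518)
(q(c(-13)) - 1*36733)/T = (√2*√((-13)²) - 1*36733)/(-34518) = (√2*√169 - 36733)*(-1/34518) = (√2*13 - 36733)*(-1/34518) = (13*√2 - 36733)*(-1/34518) = (-36733 + 13*√2)*(-1/34518) = 36733/34518 - 13*√2/34518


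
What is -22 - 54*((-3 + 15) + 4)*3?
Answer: -2614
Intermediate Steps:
-22 - 54*((-3 + 15) + 4)*3 = -22 - 54*(12 + 4)*3 = -22 - 864*3 = -22 - 54*48 = -22 - 2592 = -2614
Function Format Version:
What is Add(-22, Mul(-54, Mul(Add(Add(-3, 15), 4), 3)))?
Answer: -2614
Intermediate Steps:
Add(-22, Mul(-54, Mul(Add(Add(-3, 15), 4), 3))) = Add(-22, Mul(-54, Mul(Add(12, 4), 3))) = Add(-22, Mul(-54, Mul(16, 3))) = Add(-22, Mul(-54, 48)) = Add(-22, -2592) = -2614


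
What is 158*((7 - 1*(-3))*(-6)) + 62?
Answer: -9418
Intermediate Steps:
158*((7 - 1*(-3))*(-6)) + 62 = 158*((7 + 3)*(-6)) + 62 = 158*(10*(-6)) + 62 = 158*(-60) + 62 = -9480 + 62 = -9418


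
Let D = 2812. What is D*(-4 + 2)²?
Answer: 11248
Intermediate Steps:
D*(-4 + 2)² = 2812*(-4 + 2)² = 2812*(-2)² = 2812*4 = 11248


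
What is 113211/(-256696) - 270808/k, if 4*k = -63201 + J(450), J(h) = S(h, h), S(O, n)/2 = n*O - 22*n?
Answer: -314515150261/82655855304 ≈ -3.8051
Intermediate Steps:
S(O, n) = -44*n + 2*O*n (S(O, n) = 2*(n*O - 22*n) = 2*(O*n - 22*n) = 2*(-22*n + O*n) = -44*n + 2*O*n)
J(h) = 2*h*(-22 + h)
k = 321999/4 (k = (-63201 + 2*450*(-22 + 450))/4 = (-63201 + 2*450*428)/4 = (-63201 + 385200)/4 = (¼)*321999 = 321999/4 ≈ 80500.)
113211/(-256696) - 270808/k = 113211/(-256696) - 270808/321999/4 = 113211*(-1/256696) - 270808*4/321999 = -113211/256696 - 1083232/321999 = -314515150261/82655855304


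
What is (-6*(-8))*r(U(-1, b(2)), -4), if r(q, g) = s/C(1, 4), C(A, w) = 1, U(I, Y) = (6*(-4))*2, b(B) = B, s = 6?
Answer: 288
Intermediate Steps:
U(I, Y) = -48 (U(I, Y) = -24*2 = -48)
r(q, g) = 6 (r(q, g) = 6/1 = 6*1 = 6)
(-6*(-8))*r(U(-1, b(2)), -4) = -6*(-8)*6 = 48*6 = 288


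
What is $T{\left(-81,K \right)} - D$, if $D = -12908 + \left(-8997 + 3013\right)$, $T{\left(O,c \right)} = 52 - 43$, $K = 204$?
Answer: $18901$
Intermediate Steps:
$T{\left(O,c \right)} = 9$
$D = -18892$ ($D = -12908 - 5984 = -18892$)
$T{\left(-81,K \right)} - D = 9 - -18892 = 9 + 18892 = 18901$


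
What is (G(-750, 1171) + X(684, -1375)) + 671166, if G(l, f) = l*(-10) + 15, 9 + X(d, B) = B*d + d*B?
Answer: -1202328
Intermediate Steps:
X(d, B) = -9 + 2*B*d (X(d, B) = -9 + (B*d + d*B) = -9 + (B*d + B*d) = -9 + 2*B*d)
G(l, f) = 15 - 10*l (G(l, f) = -10*l + 15 = 15 - 10*l)
(G(-750, 1171) + X(684, -1375)) + 671166 = ((15 - 10*(-750)) + (-9 + 2*(-1375)*684)) + 671166 = ((15 + 7500) + (-9 - 1881000)) + 671166 = (7515 - 1881009) + 671166 = -1873494 + 671166 = -1202328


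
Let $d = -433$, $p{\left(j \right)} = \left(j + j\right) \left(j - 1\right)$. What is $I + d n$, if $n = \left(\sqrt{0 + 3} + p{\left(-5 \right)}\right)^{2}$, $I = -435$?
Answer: $-1560534 - 51960 \sqrt{3} \approx -1.6505 \cdot 10^{6}$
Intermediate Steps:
$p{\left(j \right)} = 2 j \left(-1 + j\right)$
$n = \left(60 + \sqrt{3}\right)^{2}$ ($n = \left(\sqrt{0 + 3} + 2 \left(-5\right) \left(-1 - 5\right)\right)^{2} = \left(\sqrt{3} + 2 \left(-5\right) \left(-6\right)\right)^{2} = \left(\sqrt{3} + 60\right)^{2} = \left(60 + \sqrt{3}\right)^{2} \approx 3810.8$)
$I + d n = -435 - 433 \left(3603 + 120 \sqrt{3}\right) = -435 - \left(1560099 + 51960 \sqrt{3}\right) = -1560534 - 51960 \sqrt{3}$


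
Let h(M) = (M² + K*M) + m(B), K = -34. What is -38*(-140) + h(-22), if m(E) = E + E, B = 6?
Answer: 6564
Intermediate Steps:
m(E) = 2*E
h(M) = 12 + M² - 34*M (h(M) = (M² - 34*M) + 2*6 = (M² - 34*M) + 12 = 12 + M² - 34*M)
-38*(-140) + h(-22) = -38*(-140) + (12 + (-22)² - 34*(-22)) = 5320 + (12 + 484 + 748) = 5320 + 1244 = 6564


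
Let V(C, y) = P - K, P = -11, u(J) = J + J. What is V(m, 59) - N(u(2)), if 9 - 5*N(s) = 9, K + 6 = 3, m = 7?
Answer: -8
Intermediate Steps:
u(J) = 2*J
K = -3 (K = -6 + 3 = -3)
V(C, y) = -8 (V(C, y) = -11 - 1*(-3) = -11 + 3 = -8)
N(s) = 0 (N(s) = 9/5 - 1/5*9 = 9/5 - 9/5 = 0)
V(m, 59) - N(u(2)) = -8 - 1*0 = -8 + 0 = -8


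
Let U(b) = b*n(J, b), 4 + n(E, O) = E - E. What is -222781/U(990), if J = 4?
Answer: 222781/3960 ≈ 56.258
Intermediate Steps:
n(E, O) = -4 (n(E, O) = -4 + (E - E) = -4 + 0 = -4)
U(b) = -4*b (U(b) = b*(-4) = -4*b)
-222781/U(990) = -222781/((-4*990)) = -222781/(-3960) = -222781*(-1/3960) = 222781/3960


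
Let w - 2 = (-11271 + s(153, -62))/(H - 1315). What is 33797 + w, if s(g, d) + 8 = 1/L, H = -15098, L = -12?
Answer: 6657051193/196956 ≈ 33800.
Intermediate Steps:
s(g, d) = -97/12 (s(g, d) = -8 + 1/(-12) = -8 - 1/12 = -97/12)
w = 529261/196956 (w = 2 + (-11271 - 97/12)/(-15098 - 1315) = 2 - 135349/12/(-16413) = 2 - 135349/12*(-1/16413) = 2 + 135349/196956 = 529261/196956 ≈ 2.6872)
33797 + w = 33797 + 529261/196956 = 6657051193/196956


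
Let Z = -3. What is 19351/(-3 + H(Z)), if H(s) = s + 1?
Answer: -19351/5 ≈ -3870.2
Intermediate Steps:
H(s) = 1 + s
19351/(-3 + H(Z)) = 19351/(-3 + (1 - 3)) = 19351/(-3 - 2) = 19351/(-5) = 19351*(-1/5) = -19351/5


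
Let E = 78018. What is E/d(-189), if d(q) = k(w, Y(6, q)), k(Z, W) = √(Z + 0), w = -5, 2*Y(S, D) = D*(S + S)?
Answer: -78018*I*√5/5 ≈ -34891.0*I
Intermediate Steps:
Y(S, D) = D*S (Y(S, D) = (D*(S + S))/2 = (D*(2*S))/2 = (2*D*S)/2 = D*S)
k(Z, W) = √Z
d(q) = I*√5 (d(q) = √(-5) = I*√5)
E/d(-189) = 78018/((I*√5)) = 78018*(-I*√5/5) = -78018*I*√5/5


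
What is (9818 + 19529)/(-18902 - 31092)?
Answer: -29347/49994 ≈ -0.58701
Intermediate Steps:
(9818 + 19529)/(-18902 - 31092) = 29347/(-49994) = 29347*(-1/49994) = -29347/49994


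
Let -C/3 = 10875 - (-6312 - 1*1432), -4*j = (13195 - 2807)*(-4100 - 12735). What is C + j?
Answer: 43664638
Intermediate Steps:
j = 43720495 (j = -(13195 - 2807)*(-4100 - 12735)/4 = -2597*(-16835) = -¼*(-174881980) = 43720495)
C = -55857 (C = -3*(10875 - (-6312 - 1*1432)) = -3*(10875 - (-6312 - 1432)) = -3*(10875 - 1*(-7744)) = -3*(10875 + 7744) = -3*18619 = -55857)
C + j = -55857 + 43720495 = 43664638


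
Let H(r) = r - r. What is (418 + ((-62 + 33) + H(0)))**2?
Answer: 151321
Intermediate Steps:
H(r) = 0
(418 + ((-62 + 33) + H(0)))**2 = (418 + ((-62 + 33) + 0))**2 = (418 + (-29 + 0))**2 = (418 - 29)**2 = 389**2 = 151321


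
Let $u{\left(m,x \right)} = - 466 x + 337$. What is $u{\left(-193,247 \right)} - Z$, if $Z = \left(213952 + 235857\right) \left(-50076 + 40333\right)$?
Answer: $4382374322$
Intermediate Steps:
$u{\left(m,x \right)} = 337 - 466 x$
$Z = -4382489087$ ($Z = 449809 \left(-9743\right) = -4382489087$)
$u{\left(-193,247 \right)} - Z = \left(337 - 115102\right) - -4382489087 = \left(337 - 115102\right) + 4382489087 = -114765 + 4382489087 = 4382374322$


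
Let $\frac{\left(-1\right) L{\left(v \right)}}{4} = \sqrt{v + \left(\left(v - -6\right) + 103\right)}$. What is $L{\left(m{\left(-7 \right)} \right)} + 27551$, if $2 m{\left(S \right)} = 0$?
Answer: $27551 - 4 \sqrt{109} \approx 27509.0$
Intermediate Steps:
$m{\left(S \right)} = 0$ ($m{\left(S \right)} = \frac{1}{2} \cdot 0 = 0$)
$L{\left(v \right)} = - 4 \sqrt{109 + 2 v}$ ($L{\left(v \right)} = - 4 \sqrt{v + \left(\left(v - -6\right) + 103\right)} = - 4 \sqrt{v + \left(\left(v + 6\right) + 103\right)} = - 4 \sqrt{v + \left(\left(6 + v\right) + 103\right)} = - 4 \sqrt{v + \left(109 + v\right)} = - 4 \sqrt{109 + 2 v}$)
$L{\left(m{\left(-7 \right)} \right)} + 27551 = - 4 \sqrt{109 + 2 \cdot 0} + 27551 = - 4 \sqrt{109 + 0} + 27551 = - 4 \sqrt{109} + 27551 = 27551 - 4 \sqrt{109}$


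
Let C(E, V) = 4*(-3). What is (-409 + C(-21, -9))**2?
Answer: 177241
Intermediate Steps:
C(E, V) = -12
(-409 + C(-21, -9))**2 = (-409 - 12)**2 = (-421)**2 = 177241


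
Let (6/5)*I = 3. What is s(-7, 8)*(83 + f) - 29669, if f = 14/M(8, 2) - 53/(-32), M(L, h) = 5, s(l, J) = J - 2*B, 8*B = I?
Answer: -37150733/1280 ≈ -29024.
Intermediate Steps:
I = 5/2 (I = (⅚)*3 = 5/2 ≈ 2.5000)
B = 5/16 (B = (⅛)*(5/2) = 5/16 ≈ 0.31250)
s(l, J) = -5/8 + J (s(l, J) = J - 2*5/16 = J - 5/8 = -5/8 + J)
f = 713/160 (f = 14/5 - 53/(-32) = 14*(⅕) - 53*(-1/32) = 14/5 + 53/32 = 713/160 ≈ 4.4563)
s(-7, 8)*(83 + f) - 29669 = (-5/8 + 8)*(83 + 713/160) - 29669 = (59/8)*(13993/160) - 29669 = 825587/1280 - 29669 = -37150733/1280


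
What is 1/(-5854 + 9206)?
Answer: 1/3352 ≈ 0.00029833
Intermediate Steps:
1/(-5854 + 9206) = 1/3352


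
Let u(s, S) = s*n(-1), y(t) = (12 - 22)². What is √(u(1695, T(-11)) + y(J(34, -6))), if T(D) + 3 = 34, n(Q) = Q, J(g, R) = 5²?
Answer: I*√1595 ≈ 39.937*I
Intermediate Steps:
J(g, R) = 25
T(D) = 31 (T(D) = -3 + 34 = 31)
y(t) = 100 (y(t) = (-10)² = 100)
u(s, S) = -s (u(s, S) = s*(-1) = -s)
√(u(1695, T(-11)) + y(J(34, -6))) = √(-1*1695 + 100) = √(-1695 + 100) = √(-1595) = I*√1595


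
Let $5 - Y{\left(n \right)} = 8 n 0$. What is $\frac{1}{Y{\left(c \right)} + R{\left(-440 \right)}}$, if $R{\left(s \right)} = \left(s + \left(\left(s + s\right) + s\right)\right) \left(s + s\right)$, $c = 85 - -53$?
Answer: $\frac{1}{1548805} \approx 6.4566 \cdot 10^{-7}$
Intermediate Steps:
$c = 138$ ($c = 85 + 53 = 138$)
$R{\left(s \right)} = 8 s^{2}$ ($R{\left(s \right)} = \left(s + \left(2 s + s\right)\right) 2 s = \left(s + 3 s\right) 2 s = 4 s 2 s = 8 s^{2}$)
$Y{\left(n \right)} = 5$ ($Y{\left(n \right)} = 5 - 8 n 0 = 5 - 0 = 5 + 0 = 5$)
$\frac{1}{Y{\left(c \right)} + R{\left(-440 \right)}} = \frac{1}{5 + 8 \left(-440\right)^{2}} = \frac{1}{5 + 8 \cdot 193600} = \frac{1}{5 + 1548800} = \frac{1}{1548805}$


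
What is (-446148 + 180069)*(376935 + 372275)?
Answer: -199349047590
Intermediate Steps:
(-446148 + 180069)*(376935 + 372275) = -266079*749210 = -199349047590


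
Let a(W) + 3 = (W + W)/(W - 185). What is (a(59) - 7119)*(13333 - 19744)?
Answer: 958968065/21 ≈ 4.5665e+7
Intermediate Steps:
a(W) = -3 + 2*W/(-185 + W) (a(W) = -3 + (W + W)/(W - 185) = -3 + (2*W)/(-185 + W) = -3 + 2*W/(-185 + W))
(a(59) - 7119)*(13333 - 19744) = ((555 - 1*59)/(-185 + 59) - 7119)*(13333 - 19744) = ((555 - 59)/(-126) - 7119)*(-6411) = (-1/126*496 - 7119)*(-6411) = (-248/63 - 7119)*(-6411) = -448745/63*(-6411) = 958968065/21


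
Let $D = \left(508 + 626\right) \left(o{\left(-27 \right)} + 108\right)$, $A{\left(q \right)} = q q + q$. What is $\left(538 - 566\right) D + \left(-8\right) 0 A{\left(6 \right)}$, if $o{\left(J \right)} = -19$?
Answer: $-2825928$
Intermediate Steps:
$A{\left(q \right)} = q + q^{2}$ ($A{\left(q \right)} = q^{2} + q = q + q^{2}$)
$D = 100926$ ($D = \left(508 + 626\right) \left(-19 + 108\right) = 1134 \cdot 89 = 100926$)
$\left(538 - 566\right) D + \left(-8\right) 0 A{\left(6 \right)} = \left(538 - 566\right) 100926 + \left(-8\right) 0 \cdot 6 \left(1 + 6\right) = \left(-28\right) 100926 + 0 \cdot 6 \cdot 7 = -2825928 + 0 \cdot 42 = -2825928 + 0 = -2825928$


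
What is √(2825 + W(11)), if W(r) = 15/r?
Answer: √341990/11 ≈ 53.164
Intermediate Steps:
√(2825 + W(11)) = √(2825 + 15/11) = √(31090/11) = √341990/11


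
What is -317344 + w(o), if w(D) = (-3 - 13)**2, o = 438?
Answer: -317088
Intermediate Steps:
w(D) = 256 (w(D) = (-16)**2 = 256)
-317344 + w(o) = -317344 + 256 = -317088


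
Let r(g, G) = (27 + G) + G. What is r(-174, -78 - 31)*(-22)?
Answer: 4202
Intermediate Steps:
r(g, G) = 27 + 2*G
r(-174, -78 - 31)*(-22) = (27 + 2*(-78 - 31))*(-22) = (27 + 2*(-109))*(-22) = (27 - 218)*(-22) = -191*(-22) = 4202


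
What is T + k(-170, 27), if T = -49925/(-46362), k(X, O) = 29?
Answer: 1394423/46362 ≈ 30.077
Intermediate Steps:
T = 49925/46362 (T = -49925*(-1/46362) = 49925/46362 ≈ 1.0769)
T + k(-170, 27) = 49925/46362 + 29 = 1394423/46362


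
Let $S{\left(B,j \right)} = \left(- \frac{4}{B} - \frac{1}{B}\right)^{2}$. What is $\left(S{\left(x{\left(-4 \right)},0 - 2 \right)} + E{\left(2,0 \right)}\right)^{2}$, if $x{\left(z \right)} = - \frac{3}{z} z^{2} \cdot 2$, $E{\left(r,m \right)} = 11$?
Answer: $\frac{40462321}{331776} \approx 121.96$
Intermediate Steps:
$x{\left(z \right)} = - 6 z$ ($x{\left(z \right)} = - 3 z 2 = - 6 z$)
$S{\left(B,j \right)} = \frac{25}{B^{2}}$ ($S{\left(B,j \right)} = \left(- \frac{5}{B}\right)^{2} = \frac{25}{B^{2}}$)
$\left(S{\left(x{\left(-4 \right)},0 - 2 \right)} + E{\left(2,0 \right)}\right)^{2} = \left(\frac{25}{576} + 11\right)^{2} = \left(\frac{6361}{576}\right)^{2} = \frac{40462321}{331776}$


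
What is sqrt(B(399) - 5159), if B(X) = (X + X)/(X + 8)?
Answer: 7*I*sqrt(17433845)/407 ≈ 71.813*I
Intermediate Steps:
B(X) = 2*X/(8 + X) (B(X) = (2*X)/(8 + X) = 2*X/(8 + X))
sqrt(B(399) - 5159) = sqrt(2*399/(8 + 399) - 5159) = sqrt(2*399/407 - 5159) = sqrt(2*399*(1/407) - 5159) = sqrt(798/407 - 5159) = sqrt(-2098915/407) = 7*I*sqrt(17433845)/407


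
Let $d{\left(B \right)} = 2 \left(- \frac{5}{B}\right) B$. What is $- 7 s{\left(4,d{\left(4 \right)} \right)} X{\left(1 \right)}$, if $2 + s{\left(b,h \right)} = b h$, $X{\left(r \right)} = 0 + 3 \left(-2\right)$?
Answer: $-1764$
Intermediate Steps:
$X{\left(r \right)} = -6$ ($X{\left(r \right)} = 0 - 6 = -6$)
$d{\left(B \right)} = -10$ ($d{\left(B \right)} = - \frac{10}{B} B = -10$)
$s{\left(b,h \right)} = -2 + b h$
$- 7 s{\left(4,d{\left(4 \right)} \right)} X{\left(1 \right)} = - 7 \left(-2 + 4 \left(-10\right)\right) \left(-6\right) = - 7 \left(-2 - 40\right) \left(-6\right) = \left(-7\right) \left(-42\right) \left(-6\right) = 294 \left(-6\right) = -1764$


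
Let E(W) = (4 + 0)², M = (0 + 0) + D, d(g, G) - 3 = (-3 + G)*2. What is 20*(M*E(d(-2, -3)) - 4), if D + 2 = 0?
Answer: -720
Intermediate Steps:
D = -2 (D = -2 + 0 = -2)
d(g, G) = -3 + 2*G (d(g, G) = 3 + (-3 + G)*2 = 3 + (-6 + 2*G) = -3 + 2*G)
M = -2 (M = (0 + 0) - 2 = 0 - 2 = -2)
E(W) = 16 (E(W) = 4² = 16)
20*(M*E(d(-2, -3)) - 4) = 20*(-2*16 - 4) = 20*(-32 - 4) = 20*(-36) = -720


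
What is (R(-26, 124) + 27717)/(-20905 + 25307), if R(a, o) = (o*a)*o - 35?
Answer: -186047/2201 ≈ -84.528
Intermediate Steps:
R(a, o) = -35 + a*o² (R(a, o) = (a*o)*o - 35 = a*o² - 35 = -35 + a*o²)
(R(-26, 124) + 27717)/(-20905 + 25307) = ((-35 - 26*124²) + 27717)/(-20905 + 25307) = ((-35 - 26*15376) + 27717)/4402 = ((-35 - 399776) + 27717)*(1/4402) = (-399811 + 27717)*(1/4402) = -372094*1/4402 = -186047/2201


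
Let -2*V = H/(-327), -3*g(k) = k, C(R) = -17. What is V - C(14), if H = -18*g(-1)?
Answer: 1852/109 ≈ 16.991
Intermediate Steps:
g(k) = -k/3
H = -6 (H = -(-6)*(-1) = -18*⅓ = -6)
V = -1/109 (V = -(-3)/(-327) = -(-3)*(-1)/327 = -½*2/109 = -1/109 ≈ -0.0091743)
V - C(14) = -1/109 - 1*(-17) = -1/109 + 17 = 1852/109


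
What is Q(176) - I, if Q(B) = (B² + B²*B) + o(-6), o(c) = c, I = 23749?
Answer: 5458997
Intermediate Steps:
Q(B) = -6 + B² + B³ (Q(B) = (B² + B²*B) - 6 = (B² + B³) - 6 = -6 + B² + B³)
Q(176) - I = (-6 + 176² + 176³) - 1*23749 = (-6 + 30976 + 5451776) - 23749 = 5482746 - 23749 = 5458997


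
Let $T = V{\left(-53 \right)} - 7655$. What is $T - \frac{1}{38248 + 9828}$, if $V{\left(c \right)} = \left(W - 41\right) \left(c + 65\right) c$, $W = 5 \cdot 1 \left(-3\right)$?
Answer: $\frac{1344253035}{48076} \approx 27961.0$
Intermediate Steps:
$W = -15$ ($W = 5 \left(-3\right) = -15$)
$V{\left(c \right)} = c \left(-3640 - 56 c\right)$ ($V{\left(c \right)} = \left(-15 - 41\right) \left(c + 65\right) c = - 56 \left(65 + c\right) c = \left(-3640 - 56 c\right) c = c \left(-3640 - 56 c\right)$)
$T = 27961$ ($T = \left(-56\right) \left(-53\right) \left(65 - 53\right) - 7655 = \left(-56\right) \left(-53\right) 12 - 7655 = 35616 - 7655 = 27961$)
$T - \frac{1}{38248 + 9828} = 27961 - \frac{1}{38248 + 9828} = 27961 - \frac{1}{48076} = \frac{1344253035}{48076}$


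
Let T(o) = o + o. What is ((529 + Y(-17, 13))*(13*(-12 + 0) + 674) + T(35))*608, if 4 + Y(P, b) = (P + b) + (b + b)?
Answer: 172316928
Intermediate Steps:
T(o) = 2*o
Y(P, b) = -4 + P + 3*b (Y(P, b) = -4 + ((P + b) + (b + b)) = -4 + ((P + b) + 2*b) = -4 + (P + 3*b) = -4 + P + 3*b)
((529 + Y(-17, 13))*(13*(-12 + 0) + 674) + T(35))*608 = ((529 + (-4 - 17 + 3*13))*(13*(-12 + 0) + 674) + 2*35)*608 = ((529 + (-4 - 17 + 39))*(13*(-12) + 674) + 70)*608 = ((529 + 18)*(-156 + 674) + 70)*608 = (547*518 + 70)*608 = (283346 + 70)*608 = 283416*608 = 172316928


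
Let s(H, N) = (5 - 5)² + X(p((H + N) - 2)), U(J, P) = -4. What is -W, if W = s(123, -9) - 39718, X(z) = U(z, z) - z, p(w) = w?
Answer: 39834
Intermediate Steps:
X(z) = -4 - z
s(H, N) = -2 - H - N (s(H, N) = (5 - 5)² + (-4 - ((H + N) - 2)) = 0² + (-4 - (-2 + H + N)) = 0 + (-4 + (2 - H - N)) = 0 + (-2 - H - N) = -2 - H - N)
W = -39834 (W = (-2 - 1*123 - 1*(-9)) - 39718 = (-2 - 123 + 9) - 39718 = -116 - 39718 = -39834)
-W = -1*(-39834) = 39834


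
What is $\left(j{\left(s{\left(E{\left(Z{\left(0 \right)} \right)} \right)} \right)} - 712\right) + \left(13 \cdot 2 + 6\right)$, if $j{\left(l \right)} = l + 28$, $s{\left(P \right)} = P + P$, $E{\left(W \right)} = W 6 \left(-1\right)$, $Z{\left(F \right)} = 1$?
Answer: $-664$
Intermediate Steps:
$E{\left(W \right)} = - 6 W$ ($E{\left(W \right)} = 6 W \left(-1\right) = - 6 W$)
$s{\left(P \right)} = 2 P$
$j{\left(l \right)} = 28 + l$
$\left(j{\left(s{\left(E{\left(Z{\left(0 \right)} \right)} \right)} \right)} - 712\right) + \left(13 \cdot 2 + 6\right) = \left(\left(28 + 2 \left(\left(-6\right) 1\right)\right) - 712\right) + \left(13 \cdot 2 + 6\right) = \left(\left(28 + 2 \left(-6\right)\right) - 712\right) + \left(26 + 6\right) = \left(\left(28 - 12\right) - 712\right) + 32 = \left(16 - 712\right) + 32 = -696 + 32 = -664$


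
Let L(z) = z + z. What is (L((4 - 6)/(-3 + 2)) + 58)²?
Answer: 3844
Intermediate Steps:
L(z) = 2*z
(L((4 - 6)/(-3 + 2)) + 58)² = (2*((4 - 6)/(-3 + 2)) + 58)² = (2*(-2/(-1)) + 58)² = (2*(-2*(-1)) + 58)² = (2*2 + 58)² = (4 + 58)² = 62² = 3844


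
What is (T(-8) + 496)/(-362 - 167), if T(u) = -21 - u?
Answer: -21/23 ≈ -0.91304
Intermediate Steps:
(T(-8) + 496)/(-362 - 167) = ((-21 - 1*(-8)) + 496)/(-362 - 167) = ((-21 + 8) + 496)/(-529) = (-13 + 496)*(-1/529) = 483*(-1/529) = -21/23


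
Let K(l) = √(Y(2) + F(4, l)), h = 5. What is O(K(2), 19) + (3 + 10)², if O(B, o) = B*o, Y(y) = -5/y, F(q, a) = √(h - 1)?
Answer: 169 + 19*I*√2/2 ≈ 169.0 + 13.435*I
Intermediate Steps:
F(q, a) = 2 (F(q, a) = √(5 - 1) = √4 = 2)
K(l) = I*√2/2 (K(l) = √(-5/2 + 2) = √(-½) = I*√2/2)
O(K(2), 19) + (3 + 10)² = (I*√2/2)*19 + (3 + 10)² = 19*I*√2/2 + 13² = 19*I*√2/2 + 169 = 169 + 19*I*√2/2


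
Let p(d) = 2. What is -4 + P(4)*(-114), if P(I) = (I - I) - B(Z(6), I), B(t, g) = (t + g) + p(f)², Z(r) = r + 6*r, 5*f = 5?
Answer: 5696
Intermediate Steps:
f = 1 (f = (⅕)*5 = 1)
Z(r) = 7*r
B(t, g) = 4 + g + t (B(t, g) = (t + g) + 2² = (g + t) + 4 = 4 + g + t)
P(I) = -46 - I (P(I) = (I - I) - (4 + I + 7*6) = 0 - (4 + I + 42) = 0 - (46 + I) = 0 + (-46 - I) = -46 - I)
-4 + P(4)*(-114) = -4 + (-46 - 1*4)*(-114) = -4 + (-46 - 4)*(-114) = -4 - 50*(-114) = -4 + 5700 = 5696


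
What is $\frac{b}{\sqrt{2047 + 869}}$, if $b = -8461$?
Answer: $- \frac{8461}{54} \approx -156.69$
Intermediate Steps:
$\frac{b}{\sqrt{2047 + 869}} = - \frac{8461}{\sqrt{2047 + 869}} = - \frac{8461}{\sqrt{2916}} = - \frac{8461}{54}$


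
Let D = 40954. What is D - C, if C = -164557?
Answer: 205511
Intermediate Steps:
D - C = 40954 - 1*(-164557) = 40954 + 164557 = 205511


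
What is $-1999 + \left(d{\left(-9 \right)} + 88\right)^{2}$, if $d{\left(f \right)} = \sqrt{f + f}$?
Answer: $5727 + 528 i \sqrt{2} \approx 5727.0 + 746.71 i$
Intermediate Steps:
$d{\left(f \right)} = \sqrt{2} \sqrt{f}$ ($d{\left(f \right)} = \sqrt{2 f} = \sqrt{2} \sqrt{f}$)
$-1999 + \left(d{\left(-9 \right)} + 88\right)^{2} = -1999 + \left(\sqrt{2} \sqrt{-9} + 88\right)^{2} = -1999 + \left(\sqrt{2} \cdot 3 i + 88\right)^{2} = -1999 + \left(3 i \sqrt{2} + 88\right)^{2} = -1999 + \left(88 + 3 i \sqrt{2}\right)^{2}$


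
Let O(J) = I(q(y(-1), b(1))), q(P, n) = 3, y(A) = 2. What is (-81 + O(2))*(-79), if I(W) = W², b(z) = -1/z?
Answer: 5688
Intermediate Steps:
O(J) = 9 (O(J) = 3² = 9)
(-81 + O(2))*(-79) = (-81 + 9)*(-79) = -72*(-79) = 5688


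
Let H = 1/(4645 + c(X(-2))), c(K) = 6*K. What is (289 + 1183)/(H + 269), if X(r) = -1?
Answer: 1707152/311973 ≈ 5.4721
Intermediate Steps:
H = 1/4639 (H = 1/(4645 + 6*(-1)) = 1/(4645 - 6) = 1/4639 ≈ 0.00021556)
(289 + 1183)/(H + 269) = (289 + 1183)/(1/4639 + 269) = 1472/(1247892/4639) = 1472*(4639/1247892) = 1707152/311973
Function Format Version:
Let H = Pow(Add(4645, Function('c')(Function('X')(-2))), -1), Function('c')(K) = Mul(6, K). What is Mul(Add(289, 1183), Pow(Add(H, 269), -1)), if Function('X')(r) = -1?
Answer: Rational(1707152, 311973) ≈ 5.4721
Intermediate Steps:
H = Rational(1, 4639) (H = Pow(Add(4645, Mul(6, -1)), -1) = Pow(Add(4645, -6), -1) = Pow(4639, -1) = Rational(1, 4639) ≈ 0.00021556)
Mul(Add(289, 1183), Pow(Add(H, 269), -1)) = Mul(Add(289, 1183), Pow(Add(Rational(1, 4639), 269), -1)) = Mul(1472, Pow(Rational(1247892, 4639), -1)) = Mul(1472, Rational(4639, 1247892)) = Rational(1707152, 311973)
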